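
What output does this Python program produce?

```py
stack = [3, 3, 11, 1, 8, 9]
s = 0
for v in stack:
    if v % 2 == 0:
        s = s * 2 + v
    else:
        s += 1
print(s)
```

17

v=3: not even, s = 0+1 = 1
v=3: not even, s = 1+1 = 2
v=11: not even, s = 2+1 = 3
v=1: not even, s = 3+1 = 4
v=8: even, s = 4*2+8 = 16
v=9: not even, s = 16+1 = 17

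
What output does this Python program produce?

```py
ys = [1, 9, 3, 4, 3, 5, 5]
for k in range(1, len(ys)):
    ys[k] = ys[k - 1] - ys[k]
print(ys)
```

[1, -8, -11, -15, -18, -23, -28]

k=1: ys[1] = 1-9 = -8 → [1, -8, 3, 4, 3, 5, 5]
k=2: ys[2] = (-8)-3 = -11 → [1, -8, -11, 4, 3, 5, 5]
k=3: ys[3] = (-11)-4 = -15 → [1, -8, -11, -15, 3, 5, 5]
k=4: ys[4] = (-15)-3 = -18 → [1, -8, -11, -15, -18, 5, 5]
k=5: ys[5] = (-18)-5 = -23 → [1, -8, -11, -15, -18, -23, 5]
k=6: ys[6] = (-23)-5 = -28 → [1, -8, -11, -15, -18, -23, -28]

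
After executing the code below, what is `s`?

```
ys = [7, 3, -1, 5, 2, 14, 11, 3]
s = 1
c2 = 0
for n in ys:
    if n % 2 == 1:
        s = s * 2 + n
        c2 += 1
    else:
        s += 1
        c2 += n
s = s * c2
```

8382

n=7: odd, s = 1*2+7 = 9; c2=1
n=3: odd, s = 9*2+3 = 21; c2=2
n=-1: odd, s = 21*2+(-1) = 41; c2=3
n=5: odd, s = 41*2+5 = 87; c2=4
n=2: not odd, s = 87+1 = 88; c2=6
n=14: not odd, s = 88+1 = 89; c2=20
n=11: odd, s = 89*2+11 = 189; c2=21
n=3: odd, s = 189*2+3 = 381; c2=22
s*c2 = 381*22 = 8382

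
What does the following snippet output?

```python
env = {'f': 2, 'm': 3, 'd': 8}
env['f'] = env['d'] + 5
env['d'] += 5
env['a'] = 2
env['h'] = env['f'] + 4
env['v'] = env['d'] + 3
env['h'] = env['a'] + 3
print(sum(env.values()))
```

env['f'] = env['d']+5 = 13 → {'f': 13, 'm': 3, 'd': 8}
env['d'] = 8+5 = 13 → {'f': 13, 'm': 3, 'd': 13}
env['a'] = 2 → {'f': 13, 'm': 3, 'd': 13, 'a': 2}
env['h'] = env['f']+4 = 17 → {'f': 13, 'm': 3, 'd': 13, 'a': 2, 'h': 17}
env['v'] = env['d']+3 = 16 → {'f': 13, 'm': 3, 'd': 13, 'a': 2, 'h': 17, 'v': 16}
env['h'] = env['a']+3 = 5 → {'f': 13, 'm': 3, 'd': 13, 'a': 2, 'h': 5, 'v': 16}
sum of values = 52

52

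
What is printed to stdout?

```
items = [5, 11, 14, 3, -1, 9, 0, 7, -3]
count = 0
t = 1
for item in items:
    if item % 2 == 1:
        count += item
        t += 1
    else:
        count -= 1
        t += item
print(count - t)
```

item=5: odd, count = 0+5 = 5; t=2
item=11: odd, count = 5+11 = 16; t=3
item=14: not odd, count = 16-1 = 15; t=17
item=3: odd, count = 15+3 = 18; t=18
item=-1: odd, count = 18+(-1) = 17; t=19
item=9: odd, count = 17+9 = 26; t=20
item=0: not odd, count = 26-1 = 25; t=20
item=7: odd, count = 25+7 = 32; t=21
item=-3: odd, count = 32+(-3) = 29; t=22
count-t = 29-22 = 7

7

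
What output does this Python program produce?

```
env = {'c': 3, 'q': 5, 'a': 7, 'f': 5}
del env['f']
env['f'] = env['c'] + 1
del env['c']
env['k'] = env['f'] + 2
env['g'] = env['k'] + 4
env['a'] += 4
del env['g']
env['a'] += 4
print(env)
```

del 'f' → {'c': 3, 'q': 5, 'a': 7}
env['f'] = env['c']+1 = 4 → {'c': 3, 'q': 5, 'a': 7, 'f': 4}
del 'c' → {'q': 5, 'a': 7, 'f': 4}
env['k'] = env['f']+2 = 6 → {'q': 5, 'a': 7, 'f': 4, 'k': 6}
env['g'] = env['k']+4 = 10 → {'q': 5, 'a': 7, 'f': 4, 'k': 6, 'g': 10}
env['a'] = 7+4 = 11 → {'q': 5, 'a': 11, 'f': 4, 'k': 6, 'g': 10}
del 'g' → {'q': 5, 'a': 11, 'f': 4, 'k': 6}
env['a'] = 11+4 = 15 → {'q': 5, 'a': 15, 'f': 4, 'k': 6}

{'q': 5, 'a': 15, 'f': 4, 'k': 6}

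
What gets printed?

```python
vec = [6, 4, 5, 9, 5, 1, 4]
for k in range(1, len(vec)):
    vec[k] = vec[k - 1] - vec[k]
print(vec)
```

k=1: vec[1] = 6-4 = 2 → [6, 2, 5, 9, 5, 1, 4]
k=2: vec[2] = 2-5 = -3 → [6, 2, -3, 9, 5, 1, 4]
k=3: vec[3] = (-3)-9 = -12 → [6, 2, -3, -12, 5, 1, 4]
k=4: vec[4] = (-12)-5 = -17 → [6, 2, -3, -12, -17, 1, 4]
k=5: vec[5] = (-17)-1 = -18 → [6, 2, -3, -12, -17, -18, 4]
k=6: vec[6] = (-18)-4 = -22 → [6, 2, -3, -12, -17, -18, -22]

[6, 2, -3, -12, -17, -18, -22]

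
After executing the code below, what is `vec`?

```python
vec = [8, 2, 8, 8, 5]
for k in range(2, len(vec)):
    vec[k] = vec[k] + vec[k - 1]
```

k=2: vec[2] = 8+2 = 10 → [8, 2, 10, 8, 5]
k=3: vec[3] = 8+10 = 18 → [8, 2, 10, 18, 5]
k=4: vec[4] = 5+18 = 23 → [8, 2, 10, 18, 23]

[8, 2, 10, 18, 23]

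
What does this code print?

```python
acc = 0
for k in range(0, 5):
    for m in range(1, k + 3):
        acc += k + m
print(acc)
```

105

k=0,m=1: acc = 0+1 = 1
k=0,m=2: acc = 1+2 = 3
k=1,m=1: acc = 3+2 = 5
k=1,m=2: acc = 5+3 = 8
k=1,m=3: acc = 8+4 = 12
k=2,m=1: acc = 12+3 = 15
k=2,m=2: acc = 15+4 = 19
k=2,m=3: acc = 19+5 = 24
k=2,m=4: acc = 24+6 = 30
k=3,m=1: acc = 30+4 = 34
k=3,m=2: acc = 34+5 = 39
k=3,m=3: acc = 39+6 = 45
k=3,m=4: acc = 45+7 = 52
k=3,m=5: acc = 52+8 = 60
k=4,m=1: acc = 60+5 = 65
k=4,m=2: acc = 65+6 = 71
k=4,m=3: acc = 71+7 = 78
k=4,m=4: acc = 78+8 = 86
k=4,m=5: acc = 86+9 = 95
k=4,m=6: acc = 95+10 = 105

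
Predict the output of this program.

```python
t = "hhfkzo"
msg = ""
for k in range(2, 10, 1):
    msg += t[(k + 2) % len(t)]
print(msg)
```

zohhfkzo

k=2: add t[4]='z' → 'z'
k=3: add t[5]='o' → 'zo'
k=4: add t[0]='h' → 'zoh'
k=5: add t[1]='h' → 'zohh'
k=6: add t[2]='f' → 'zohhf'
k=7: add t[3]='k' → 'zohhfk'
k=8: add t[4]='z' → 'zohhfkz'
k=9: add t[5]='o' → 'zohhfkzo'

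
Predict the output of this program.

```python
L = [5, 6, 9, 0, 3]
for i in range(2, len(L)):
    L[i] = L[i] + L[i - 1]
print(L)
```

[5, 6, 15, 15, 18]

i=2: L[2] = 9+6 = 15 → [5, 6, 15, 0, 3]
i=3: L[3] = 0+15 = 15 → [5, 6, 15, 15, 3]
i=4: L[4] = 3+15 = 18 → [5, 6, 15, 15, 18]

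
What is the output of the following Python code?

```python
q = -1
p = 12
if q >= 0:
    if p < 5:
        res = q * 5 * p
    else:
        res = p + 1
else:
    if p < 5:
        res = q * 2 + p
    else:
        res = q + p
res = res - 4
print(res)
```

q=-1, p=12
q >= 0 is False; p < 5 is False
→ res = q + p = 11
res = 11-4 = 7

7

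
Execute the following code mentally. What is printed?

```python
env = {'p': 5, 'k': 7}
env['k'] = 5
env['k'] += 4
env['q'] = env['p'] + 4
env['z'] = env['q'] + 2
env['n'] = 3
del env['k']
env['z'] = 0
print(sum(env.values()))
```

env['k'] = 5 → {'p': 5, 'k': 5}
env['k'] = 5+4 = 9 → {'p': 5, 'k': 9}
env['q'] = env['p']+4 = 9 → {'p': 5, 'k': 9, 'q': 9}
env['z'] = env['q']+2 = 11 → {'p': 5, 'k': 9, 'q': 9, 'z': 11}
env['n'] = 3 → {'p': 5, 'k': 9, 'q': 9, 'z': 11, 'n': 3}
del 'k' → {'p': 5, 'q': 9, 'z': 11, 'n': 3}
env['z'] = 0 → {'p': 5, 'q': 9, 'z': 0, 'n': 3}
sum of values = 17

17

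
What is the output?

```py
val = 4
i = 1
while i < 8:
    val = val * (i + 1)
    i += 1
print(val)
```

i=1: val = 4*2 = 8
i=2: val = 8*3 = 24
i=3: val = 24*4 = 96
i=4: val = 96*5 = 480
i=5: val = 480*6 = 2880
i=6: val = 2880*7 = 20160
i=7: val = 20160*8 = 161280

161280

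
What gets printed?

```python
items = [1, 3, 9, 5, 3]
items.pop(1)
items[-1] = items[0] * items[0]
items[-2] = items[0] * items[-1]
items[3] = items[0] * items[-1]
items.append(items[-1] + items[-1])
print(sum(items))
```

pop(1) removes 3 → [1, 9, 5, 3]
items[-1] = items[0]*items[0] = 1*1 = 1 → [1, 9, 5, 1]
items[-2] = items[0]*items[-1] = 1*1 = 1 → [1, 9, 1, 1]
items[3] = items[0]*items[-1] = 1*1 = 1 → [1, 9, 1, 1]
append items[-1]+items[-1] = 1+1 = 2 → [1, 9, 1, 1, 2]
sum = 14

14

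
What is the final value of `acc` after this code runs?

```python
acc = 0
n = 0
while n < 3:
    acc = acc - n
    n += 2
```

n=0: acc = 0-0 = 0
n=2: acc = 0-2 = -2

-2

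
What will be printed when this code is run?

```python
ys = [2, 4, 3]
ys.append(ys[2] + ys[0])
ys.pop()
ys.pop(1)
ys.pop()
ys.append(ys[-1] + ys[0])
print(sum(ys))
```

6

append ys[2]+ys[0] = 3+2 = 5 → [2, 4, 3, 5]
pop() removes 5 → [2, 4, 3]
pop(1) removes 4 → [2, 3]
pop() removes 3 → [2]
append ys[-1]+ys[0] = 2+2 = 4 → [2, 4]
sum = 6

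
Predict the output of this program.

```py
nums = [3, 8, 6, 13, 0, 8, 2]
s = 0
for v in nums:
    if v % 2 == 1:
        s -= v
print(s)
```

-16

v=3: odd, s = 0-3 = -3
v=8: not odd
v=6: not odd
v=13: odd, s = (-3)-13 = -16
v=0: not odd
v=8: not odd
v=2: not odd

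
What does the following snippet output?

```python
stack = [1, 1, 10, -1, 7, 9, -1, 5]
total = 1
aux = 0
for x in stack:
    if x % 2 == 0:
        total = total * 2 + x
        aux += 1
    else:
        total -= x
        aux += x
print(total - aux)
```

x=1: not even, total = 1-1 = 0; aux=1
x=1: not even, total = 0-1 = -1; aux=2
x=10: even, total = (-1)*2+10 = 8; aux=3
x=-1: not even, total = 8-(-1) = 9; aux=2
x=7: not even, total = 9-7 = 2; aux=9
x=9: not even, total = 2-9 = -7; aux=18
x=-1: not even, total = (-7)-(-1) = -6; aux=17
x=5: not even, total = (-6)-5 = -11; aux=22
total-aux = (-11)-22 = -33

-33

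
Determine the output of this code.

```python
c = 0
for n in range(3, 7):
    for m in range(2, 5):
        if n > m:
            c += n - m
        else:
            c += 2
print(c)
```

n=3,m=2: 3>2, c = 0+1 = 1
n=3,m=3: not 3>3, c = 1+2 = 3
n=3,m=4: not 3>4, c = 3+2 = 5
n=4,m=2: 4>2, c = 5+2 = 7
n=4,m=3: 4>3, c = 7+1 = 8
n=4,m=4: not 4>4, c = 8+2 = 10
n=5,m=2: 5>2, c = 10+3 = 13
n=5,m=3: 5>3, c = 13+2 = 15
n=5,m=4: 5>4, c = 15+1 = 16
n=6,m=2: 6>2, c = 16+4 = 20
n=6,m=3: 6>3, c = 20+3 = 23
n=6,m=4: 6>4, c = 23+2 = 25

25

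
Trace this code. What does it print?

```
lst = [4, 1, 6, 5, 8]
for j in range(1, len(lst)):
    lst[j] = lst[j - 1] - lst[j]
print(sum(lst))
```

j=1: lst[1] = 4-1 = 3 → [4, 3, 6, 5, 8]
j=2: lst[2] = 3-6 = -3 → [4, 3, -3, 5, 8]
j=3: lst[3] = (-3)-5 = -8 → [4, 3, -3, -8, 8]
j=4: lst[4] = (-8)-8 = -16 → [4, 3, -3, -8, -16]
sum = -20

-20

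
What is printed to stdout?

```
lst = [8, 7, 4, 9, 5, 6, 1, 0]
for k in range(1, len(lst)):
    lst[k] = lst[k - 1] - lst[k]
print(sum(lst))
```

-94

k=1: lst[1] = 8-7 = 1 → [8, 1, 4, 9, 5, 6, 1, 0]
k=2: lst[2] = 1-4 = -3 → [8, 1, -3, 9, 5, 6, 1, 0]
k=3: lst[3] = (-3)-9 = -12 → [8, 1, -3, -12, 5, 6, 1, 0]
k=4: lst[4] = (-12)-5 = -17 → [8, 1, -3, -12, -17, 6, 1, 0]
k=5: lst[5] = (-17)-6 = -23 → [8, 1, -3, -12, -17, -23, 1, 0]
k=6: lst[6] = (-23)-1 = -24 → [8, 1, -3, -12, -17, -23, -24, 0]
k=7: lst[7] = (-24)-0 = -24 → [8, 1, -3, -12, -17, -23, -24, -24]
sum = -94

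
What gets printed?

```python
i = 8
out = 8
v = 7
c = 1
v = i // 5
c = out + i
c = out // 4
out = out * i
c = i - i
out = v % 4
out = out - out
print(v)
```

v = 8//5 = 1
c = 8+8 = 16
c = 8//4 = 2
out = 8*8 = 64
c = 8-8 = 0
out = 1%4 = 1
out = 1-1 = 0

1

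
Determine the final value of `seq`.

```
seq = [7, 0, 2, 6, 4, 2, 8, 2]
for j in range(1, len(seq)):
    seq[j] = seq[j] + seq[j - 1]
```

j=1: seq[1] = 0+7 = 7 → [7, 7, 2, 6, 4, 2, 8, 2]
j=2: seq[2] = 2+7 = 9 → [7, 7, 9, 6, 4, 2, 8, 2]
j=3: seq[3] = 6+9 = 15 → [7, 7, 9, 15, 4, 2, 8, 2]
j=4: seq[4] = 4+15 = 19 → [7, 7, 9, 15, 19, 2, 8, 2]
j=5: seq[5] = 2+19 = 21 → [7, 7, 9, 15, 19, 21, 8, 2]
j=6: seq[6] = 8+21 = 29 → [7, 7, 9, 15, 19, 21, 29, 2]
j=7: seq[7] = 2+29 = 31 → [7, 7, 9, 15, 19, 21, 29, 31]

[7, 7, 9, 15, 19, 21, 29, 31]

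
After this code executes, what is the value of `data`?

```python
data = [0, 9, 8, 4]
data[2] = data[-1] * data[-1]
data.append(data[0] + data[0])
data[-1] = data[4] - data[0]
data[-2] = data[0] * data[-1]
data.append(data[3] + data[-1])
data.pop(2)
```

data[2] = data[-1]*data[-1] = 4*4 = 16 → [0, 9, 16, 4]
append data[0]+data[0] = 0+0 = 0 → [0, 9, 16, 4, 0]
data[-1] = data[4]-data[0] = 0-0 = 0 → [0, 9, 16, 4, 0]
data[-2] = data[0]*data[-1] = 0*0 = 0 → [0, 9, 16, 0, 0]
append data[3]+data[-1] = 0+0 = 0 → [0, 9, 16, 0, 0, 0]
pop(2) removes 16 → [0, 9, 0, 0, 0]

[0, 9, 0, 0, 0]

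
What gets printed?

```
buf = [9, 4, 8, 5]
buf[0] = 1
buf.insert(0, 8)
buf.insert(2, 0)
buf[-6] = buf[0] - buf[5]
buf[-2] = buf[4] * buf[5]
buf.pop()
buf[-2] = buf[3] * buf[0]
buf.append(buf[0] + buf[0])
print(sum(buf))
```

buf[0] = 1 → [1, 4, 8, 5]
insert 8 at 0 → [8, 1, 4, 8, 5]
insert 0 at 2 → [8, 1, 0, 4, 8, 5]
buf[-6] = buf[0]-buf[5] = 8-5 = 3 → [3, 1, 0, 4, 8, 5]
buf[-2] = buf[4]*buf[5] = 8*5 = 40 → [3, 1, 0, 4, 40, 5]
pop() removes 5 → [3, 1, 0, 4, 40]
buf[-2] = buf[3]*buf[0] = 4*3 = 12 → [3, 1, 0, 12, 40]
append buf[0]+buf[0] = 3+3 = 6 → [3, 1, 0, 12, 40, 6]
sum = 62

62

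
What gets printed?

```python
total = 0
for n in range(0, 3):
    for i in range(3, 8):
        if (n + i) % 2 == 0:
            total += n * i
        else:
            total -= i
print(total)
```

-5

n=0,i=3: odd sum, total = 0-3 = -3
n=0,i=4: even sum, total = (-3)+0 = -3
n=0,i=5: odd sum, total = (-3)-5 = -8
n=0,i=6: even sum, total = (-8)+0 = -8
n=0,i=7: odd sum, total = (-8)-7 = -15
n=1,i=3: even sum, total = (-15)+3 = -12
n=1,i=4: odd sum, total = (-12)-4 = -16
n=1,i=5: even sum, total = (-16)+5 = -11
n=1,i=6: odd sum, total = (-11)-6 = -17
n=1,i=7: even sum, total = (-17)+7 = -10
n=2,i=3: odd sum, total = (-10)-3 = -13
n=2,i=4: even sum, total = (-13)+8 = -5
n=2,i=5: odd sum, total = (-5)-5 = -10
n=2,i=6: even sum, total = (-10)+12 = 2
n=2,i=7: odd sum, total = 2-7 = -5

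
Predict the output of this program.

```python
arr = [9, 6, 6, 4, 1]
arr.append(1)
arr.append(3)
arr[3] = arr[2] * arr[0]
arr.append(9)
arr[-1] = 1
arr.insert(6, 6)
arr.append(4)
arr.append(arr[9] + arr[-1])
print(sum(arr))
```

append 1 → [9, 6, 6, 4, 1, 1]
append 3 → [9, 6, 6, 4, 1, 1, 3]
arr[3] = arr[2]*arr[0] = 6*9 = 54 → [9, 6, 6, 54, 1, 1, 3]
append 9 → [9, 6, 6, 54, 1, 1, 3, 9]
arr[-1] = 1 → [9, 6, 6, 54, 1, 1, 3, 1]
insert 6 at 6 → [9, 6, 6, 54, 1, 1, 6, 3, 1]
append 4 → [9, 6, 6, 54, 1, 1, 6, 3, 1, 4]
append arr[9]+arr[-1] = 4+4 = 8 → [9, 6, 6, 54, 1, 1, 6, 3, 1, 4, 8]
sum = 99

99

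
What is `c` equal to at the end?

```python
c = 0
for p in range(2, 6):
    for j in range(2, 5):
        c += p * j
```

p=2,j=2: c = 0+4 = 4
p=2,j=3: c = 4+6 = 10
p=2,j=4: c = 10+8 = 18
p=3,j=2: c = 18+6 = 24
p=3,j=3: c = 24+9 = 33
p=3,j=4: c = 33+12 = 45
p=4,j=2: c = 45+8 = 53
p=4,j=3: c = 53+12 = 65
p=4,j=4: c = 65+16 = 81
p=5,j=2: c = 81+10 = 91
p=5,j=3: c = 91+15 = 106
p=5,j=4: c = 106+20 = 126

126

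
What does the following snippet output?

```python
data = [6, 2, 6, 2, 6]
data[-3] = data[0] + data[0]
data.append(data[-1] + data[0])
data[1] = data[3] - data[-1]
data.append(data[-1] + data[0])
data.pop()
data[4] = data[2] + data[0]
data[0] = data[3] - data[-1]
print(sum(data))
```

data[-3] = data[0]+data[0] = 6+6 = 12 → [6, 2, 12, 2, 6]
append data[-1]+data[0] = 6+6 = 12 → [6, 2, 12, 2, 6, 12]
data[1] = data[3]-data[-1] = 2-12 = -10 → [6, -10, 12, 2, 6, 12]
append data[-1]+data[0] = 12+6 = 18 → [6, -10, 12, 2, 6, 12, 18]
pop() removes 18 → [6, -10, 12, 2, 6, 12]
data[4] = data[2]+data[0] = 12+6 = 18 → [6, -10, 12, 2, 18, 12]
data[0] = data[3]-data[-1] = 2-12 = -10 → [-10, -10, 12, 2, 18, 12]
sum = 24

24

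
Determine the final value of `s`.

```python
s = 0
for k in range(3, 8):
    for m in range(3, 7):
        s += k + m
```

190

k=3,m=3: s = 0+6 = 6
k=3,m=4: s = 6+7 = 13
k=3,m=5: s = 13+8 = 21
k=3,m=6: s = 21+9 = 30
k=4,m=3: s = 30+7 = 37
k=4,m=4: s = 37+8 = 45
k=4,m=5: s = 45+9 = 54
k=4,m=6: s = 54+10 = 64
k=5,m=3: s = 64+8 = 72
k=5,m=4: s = 72+9 = 81
k=5,m=5: s = 81+10 = 91
k=5,m=6: s = 91+11 = 102
k=6,m=3: s = 102+9 = 111
k=6,m=4: s = 111+10 = 121
k=6,m=5: s = 121+11 = 132
k=6,m=6: s = 132+12 = 144
k=7,m=3: s = 144+10 = 154
k=7,m=4: s = 154+11 = 165
k=7,m=5: s = 165+12 = 177
k=7,m=6: s = 177+13 = 190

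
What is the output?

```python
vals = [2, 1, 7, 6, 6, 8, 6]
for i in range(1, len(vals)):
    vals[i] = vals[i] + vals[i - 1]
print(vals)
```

i=1: vals[1] = 1+2 = 3 → [2, 3, 7, 6, 6, 8, 6]
i=2: vals[2] = 7+3 = 10 → [2, 3, 10, 6, 6, 8, 6]
i=3: vals[3] = 6+10 = 16 → [2, 3, 10, 16, 6, 8, 6]
i=4: vals[4] = 6+16 = 22 → [2, 3, 10, 16, 22, 8, 6]
i=5: vals[5] = 8+22 = 30 → [2, 3, 10, 16, 22, 30, 6]
i=6: vals[6] = 6+30 = 36 → [2, 3, 10, 16, 22, 30, 36]

[2, 3, 10, 16, 22, 30, 36]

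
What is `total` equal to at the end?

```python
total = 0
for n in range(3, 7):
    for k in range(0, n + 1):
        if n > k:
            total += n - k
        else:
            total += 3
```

64

n=3,k=0: 3>0, total = 0+3 = 3
n=3,k=1: 3>1, total = 3+2 = 5
n=3,k=2: 3>2, total = 5+1 = 6
n=3,k=3: not 3>3, total = 6+3 = 9
n=4,k=0: 4>0, total = 9+4 = 13
n=4,k=1: 4>1, total = 13+3 = 16
n=4,k=2: 4>2, total = 16+2 = 18
n=4,k=3: 4>3, total = 18+1 = 19
n=4,k=4: not 4>4, total = 19+3 = 22
n=5,k=0: 5>0, total = 22+5 = 27
n=5,k=1: 5>1, total = 27+4 = 31
n=5,k=2: 5>2, total = 31+3 = 34
n=5,k=3: 5>3, total = 34+2 = 36
n=5,k=4: 5>4, total = 36+1 = 37
n=5,k=5: not 5>5, total = 37+3 = 40
n=6,k=0: 6>0, total = 40+6 = 46
n=6,k=1: 6>1, total = 46+5 = 51
n=6,k=2: 6>2, total = 51+4 = 55
n=6,k=3: 6>3, total = 55+3 = 58
n=6,k=4: 6>4, total = 58+2 = 60
n=6,k=5: 6>5, total = 60+1 = 61
n=6,k=6: not 6>6, total = 61+3 = 64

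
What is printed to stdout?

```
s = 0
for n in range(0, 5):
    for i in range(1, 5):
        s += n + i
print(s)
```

n=0,i=1: s = 0+1 = 1
n=0,i=2: s = 1+2 = 3
n=0,i=3: s = 3+3 = 6
n=0,i=4: s = 6+4 = 10
n=1,i=1: s = 10+2 = 12
n=1,i=2: s = 12+3 = 15
n=1,i=3: s = 15+4 = 19
n=1,i=4: s = 19+5 = 24
n=2,i=1: s = 24+3 = 27
n=2,i=2: s = 27+4 = 31
n=2,i=3: s = 31+5 = 36
n=2,i=4: s = 36+6 = 42
n=3,i=1: s = 42+4 = 46
n=3,i=2: s = 46+5 = 51
n=3,i=3: s = 51+6 = 57
n=3,i=4: s = 57+7 = 64
n=4,i=1: s = 64+5 = 69
n=4,i=2: s = 69+6 = 75
n=4,i=3: s = 75+7 = 82
n=4,i=4: s = 82+8 = 90

90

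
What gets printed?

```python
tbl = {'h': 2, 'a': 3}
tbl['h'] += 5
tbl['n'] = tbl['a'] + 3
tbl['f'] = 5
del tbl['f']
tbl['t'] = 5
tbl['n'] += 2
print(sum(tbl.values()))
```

23

tbl['h'] = 2+5 = 7 → {'h': 7, 'a': 3}
tbl['n'] = tbl['a']+3 = 6 → {'h': 7, 'a': 3, 'n': 6}
tbl['f'] = 5 → {'h': 7, 'a': 3, 'n': 6, 'f': 5}
del 'f' → {'h': 7, 'a': 3, 'n': 6}
tbl['t'] = 5 → {'h': 7, 'a': 3, 'n': 6, 't': 5}
tbl['n'] = 6+2 = 8 → {'h': 7, 'a': 3, 'n': 8, 't': 5}
sum of values = 23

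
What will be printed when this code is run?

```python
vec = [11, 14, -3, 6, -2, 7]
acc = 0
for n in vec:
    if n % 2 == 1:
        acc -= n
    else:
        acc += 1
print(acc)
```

-12

n=11: odd, acc = 0-11 = -11
n=14: not odd, acc = (-11)+1 = -10
n=-3: odd, acc = (-10)-(-3) = -7
n=6: not odd, acc = (-7)+1 = -6
n=-2: not odd, acc = (-6)+1 = -5
n=7: odd, acc = (-5)-7 = -12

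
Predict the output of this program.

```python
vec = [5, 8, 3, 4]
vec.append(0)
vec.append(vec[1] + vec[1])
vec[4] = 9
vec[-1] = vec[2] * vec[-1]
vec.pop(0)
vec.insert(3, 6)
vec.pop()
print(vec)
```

[8, 3, 4, 6, 9]

append 0 → [5, 8, 3, 4, 0]
append vec[1]+vec[1] = 8+8 = 16 → [5, 8, 3, 4, 0, 16]
vec[4] = 9 → [5, 8, 3, 4, 9, 16]
vec[-1] = vec[2]*vec[-1] = 3*16 = 48 → [5, 8, 3, 4, 9, 48]
pop(0) removes 5 → [8, 3, 4, 9, 48]
insert 6 at 3 → [8, 3, 4, 6, 9, 48]
pop() removes 48 → [8, 3, 4, 6, 9]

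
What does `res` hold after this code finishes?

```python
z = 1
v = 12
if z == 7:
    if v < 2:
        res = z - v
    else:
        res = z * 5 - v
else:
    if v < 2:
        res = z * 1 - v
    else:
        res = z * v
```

z=1, v=12
z == 7 is False; v < 2 is False
→ res = z * v = 12

12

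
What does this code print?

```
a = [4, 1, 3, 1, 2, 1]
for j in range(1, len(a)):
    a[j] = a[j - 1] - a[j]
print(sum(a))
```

-1

j=1: a[1] = 4-1 = 3 → [4, 3, 3, 1, 2, 1]
j=2: a[2] = 3-3 = 0 → [4, 3, 0, 1, 2, 1]
j=3: a[3] = 0-1 = -1 → [4, 3, 0, -1, 2, 1]
j=4: a[4] = (-1)-2 = -3 → [4, 3, 0, -1, -3, 1]
j=5: a[5] = (-3)-1 = -4 → [4, 3, 0, -1, -3, -4]
sum = -1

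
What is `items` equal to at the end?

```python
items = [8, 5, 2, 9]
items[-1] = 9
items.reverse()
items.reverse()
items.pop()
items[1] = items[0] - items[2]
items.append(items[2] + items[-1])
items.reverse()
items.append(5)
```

items[-1] = 9 → [8, 5, 2, 9]
reverse → [9, 2, 5, 8]
reverse → [8, 5, 2, 9]
pop() removes 9 → [8, 5, 2]
items[1] = items[0]-items[2] = 8-2 = 6 → [8, 6, 2]
append items[2]+items[-1] = 2+2 = 4 → [8, 6, 2, 4]
reverse → [4, 2, 6, 8]
append 5 → [4, 2, 6, 8, 5]

[4, 2, 6, 8, 5]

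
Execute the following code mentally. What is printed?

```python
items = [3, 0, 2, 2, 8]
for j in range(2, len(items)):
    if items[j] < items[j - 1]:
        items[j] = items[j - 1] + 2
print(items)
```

j=2: 2>=0, unchanged → [3, 0, 2, 2, 8]
j=3: 2>=2, unchanged → [3, 0, 2, 2, 8]
j=4: 8>=2, unchanged → [3, 0, 2, 2, 8]

[3, 0, 2, 2, 8]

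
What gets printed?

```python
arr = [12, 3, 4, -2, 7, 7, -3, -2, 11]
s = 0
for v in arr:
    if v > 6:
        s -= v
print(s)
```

-37

v=12: >6, s = 0-12 = -12
v=3: not >6
v=4: not >6
v=-2: not >6
v=7: >6, s = (-12)-7 = -19
v=7: >6, s = (-19)-7 = -26
v=-3: not >6
v=-2: not >6
v=11: >6, s = (-26)-11 = -37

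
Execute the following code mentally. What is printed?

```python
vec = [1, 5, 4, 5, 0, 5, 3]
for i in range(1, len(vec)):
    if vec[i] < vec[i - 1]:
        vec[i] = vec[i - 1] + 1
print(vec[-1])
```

i=1: 5>=1, unchanged → [1, 5, 4, 5, 0, 5, 3]
i=2: 4<5, vec[2] = 5+1 = 6 → [1, 5, 6, 5, 0, 5, 3]
i=3: 5<6, vec[3] = 6+1 = 7 → [1, 5, 6, 7, 0, 5, 3]
i=4: 0<7, vec[4] = 7+1 = 8 → [1, 5, 6, 7, 8, 5, 3]
i=5: 5<8, vec[5] = 8+1 = 9 → [1, 5, 6, 7, 8, 9, 3]
i=6: 3<9, vec[6] = 9+1 = 10 → [1, 5, 6, 7, 8, 9, 10]

10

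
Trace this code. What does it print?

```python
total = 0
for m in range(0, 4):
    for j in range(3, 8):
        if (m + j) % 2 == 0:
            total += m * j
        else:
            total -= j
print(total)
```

m=0,j=3: odd sum, total = 0-3 = -3
m=0,j=4: even sum, total = (-3)+0 = -3
m=0,j=5: odd sum, total = (-3)-5 = -8
m=0,j=6: even sum, total = (-8)+0 = -8
m=0,j=7: odd sum, total = (-8)-7 = -15
m=1,j=3: even sum, total = (-15)+3 = -12
m=1,j=4: odd sum, total = (-12)-4 = -16
m=1,j=5: even sum, total = (-16)+5 = -11
m=1,j=6: odd sum, total = (-11)-6 = -17
m=1,j=7: even sum, total = (-17)+7 = -10
m=2,j=3: odd sum, total = (-10)-3 = -13
m=2,j=4: even sum, total = (-13)+8 = -5
m=2,j=5: odd sum, total = (-5)-5 = -10
m=2,j=6: even sum, total = (-10)+12 = 2
m=2,j=7: odd sum, total = 2-7 = -5
m=3,j=3: even sum, total = (-5)+9 = 4
m=3,j=4: odd sum, total = 4-4 = 0
m=3,j=5: even sum, total = 0+15 = 15
m=3,j=6: odd sum, total = 15-6 = 9
m=3,j=7: even sum, total = 9+21 = 30

30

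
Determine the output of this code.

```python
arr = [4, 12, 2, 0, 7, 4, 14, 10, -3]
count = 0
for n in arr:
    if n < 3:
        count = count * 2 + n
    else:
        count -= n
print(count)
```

-193

n=4: not <3, count = 0-4 = -4
n=12: not <3, count = (-4)-12 = -16
n=2: <3, count = (-16)*2+2 = -30
n=0: <3, count = (-30)*2+0 = -60
n=7: not <3, count = (-60)-7 = -67
n=4: not <3, count = (-67)-4 = -71
n=14: not <3, count = (-71)-14 = -85
n=10: not <3, count = (-85)-10 = -95
n=-3: <3, count = (-95)*2+(-3) = -193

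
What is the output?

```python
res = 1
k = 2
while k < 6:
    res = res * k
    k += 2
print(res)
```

8

k=2: res = 1*2 = 2
k=4: res = 2*4 = 8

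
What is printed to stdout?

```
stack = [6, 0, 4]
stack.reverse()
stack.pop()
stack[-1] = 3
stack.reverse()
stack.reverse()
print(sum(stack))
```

7

reverse → [4, 0, 6]
pop() removes 6 → [4, 0]
stack[-1] = 3 → [4, 3]
reverse → [3, 4]
reverse → [4, 3]
sum = 7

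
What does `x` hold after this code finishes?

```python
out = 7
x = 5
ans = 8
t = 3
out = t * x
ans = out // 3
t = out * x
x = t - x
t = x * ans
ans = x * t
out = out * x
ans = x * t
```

70

out = 3*5 = 15
ans = 15//3 = 5
t = 15*5 = 75
x = 75-5 = 70
t = 70*5 = 350
ans = 70*350 = 24500
out = 15*70 = 1050
ans = 70*350 = 24500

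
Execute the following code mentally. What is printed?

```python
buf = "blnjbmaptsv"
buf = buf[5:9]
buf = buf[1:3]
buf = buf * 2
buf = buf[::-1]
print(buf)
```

papa

slice [5:9] → 'mapt'
slice [1:3] → 'ap'
repeat ×2 → 'apap'
reverse → 'papa'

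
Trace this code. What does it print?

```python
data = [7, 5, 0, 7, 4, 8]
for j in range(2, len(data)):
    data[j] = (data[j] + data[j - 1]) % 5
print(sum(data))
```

19

j=2: data[2] = (0+5)%5 = 0 → [7, 5, 0, 7, 4, 8]
j=3: data[3] = (7+0)%5 = 2 → [7, 5, 0, 2, 4, 8]
j=4: data[4] = (4+2)%5 = 1 → [7, 5, 0, 2, 1, 8]
j=5: data[5] = (8+1)%5 = 4 → [7, 5, 0, 2, 1, 4]
sum = 19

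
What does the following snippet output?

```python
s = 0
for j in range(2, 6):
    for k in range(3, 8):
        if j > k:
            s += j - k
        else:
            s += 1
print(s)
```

j=2,k=3: not 2>3, s = 0+1 = 1
j=2,k=4: not 2>4, s = 1+1 = 2
j=2,k=5: not 2>5, s = 2+1 = 3
j=2,k=6: not 2>6, s = 3+1 = 4
j=2,k=7: not 2>7, s = 4+1 = 5
j=3,k=3: not 3>3, s = 5+1 = 6
j=3,k=4: not 3>4, s = 6+1 = 7
j=3,k=5: not 3>5, s = 7+1 = 8
j=3,k=6: not 3>6, s = 8+1 = 9
j=3,k=7: not 3>7, s = 9+1 = 10
j=4,k=3: 4>3, s = 10+1 = 11
j=4,k=4: not 4>4, s = 11+1 = 12
j=4,k=5: not 4>5, s = 12+1 = 13
j=4,k=6: not 4>6, s = 13+1 = 14
j=4,k=7: not 4>7, s = 14+1 = 15
j=5,k=3: 5>3, s = 15+2 = 17
j=5,k=4: 5>4, s = 17+1 = 18
j=5,k=5: not 5>5, s = 18+1 = 19
j=5,k=6: not 5>6, s = 19+1 = 20
j=5,k=7: not 5>7, s = 20+1 = 21

21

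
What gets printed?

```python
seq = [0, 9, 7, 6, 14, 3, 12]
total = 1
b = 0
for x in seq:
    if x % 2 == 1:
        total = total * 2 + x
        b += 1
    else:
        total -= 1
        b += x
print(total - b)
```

13

x=0: not odd, total = 1-1 = 0; b=0
x=9: odd, total = 0*2+9 = 9; b=1
x=7: odd, total = 9*2+7 = 25; b=2
x=6: not odd, total = 25-1 = 24; b=8
x=14: not odd, total = 24-1 = 23; b=22
x=3: odd, total = 23*2+3 = 49; b=23
x=12: not odd, total = 49-1 = 48; b=35
total-b = 48-35 = 13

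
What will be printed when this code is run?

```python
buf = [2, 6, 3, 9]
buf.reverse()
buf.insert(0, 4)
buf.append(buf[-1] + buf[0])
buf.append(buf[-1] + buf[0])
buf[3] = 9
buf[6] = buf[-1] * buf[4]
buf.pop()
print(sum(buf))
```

33

reverse → [9, 3, 6, 2]
insert 4 at 0 → [4, 9, 3, 6, 2]
append buf[-1]+buf[0] = 2+4 = 6 → [4, 9, 3, 6, 2, 6]
append buf[-1]+buf[0] = 6+4 = 10 → [4, 9, 3, 6, 2, 6, 10]
buf[3] = 9 → [4, 9, 3, 9, 2, 6, 10]
buf[6] = buf[-1]*buf[4] = 10*2 = 20 → [4, 9, 3, 9, 2, 6, 20]
pop() removes 20 → [4, 9, 3, 9, 2, 6]
sum = 33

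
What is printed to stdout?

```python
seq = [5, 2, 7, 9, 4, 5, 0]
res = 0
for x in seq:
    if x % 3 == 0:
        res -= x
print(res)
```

x=5: not %3==0
x=2: not %3==0
x=7: not %3==0
x=9: %3==0, res = 0-9 = -9
x=4: not %3==0
x=5: not %3==0
x=0: %3==0, res = (-9)-0 = -9

-9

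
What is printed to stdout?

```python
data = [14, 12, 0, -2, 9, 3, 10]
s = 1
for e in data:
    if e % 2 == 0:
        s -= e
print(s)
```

e=14: even, s = 1-14 = -13
e=12: even, s = (-13)-12 = -25
e=0: even, s = (-25)-0 = -25
e=-2: even, s = (-25)-(-2) = -23
e=9: not even
e=3: not even
e=10: even, s = (-23)-10 = -33

-33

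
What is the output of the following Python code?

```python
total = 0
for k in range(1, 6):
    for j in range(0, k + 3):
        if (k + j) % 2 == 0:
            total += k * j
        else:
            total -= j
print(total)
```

138

k=1,j=0: odd sum, total = 0-0 = 0
k=1,j=1: even sum, total = 0+1 = 1
k=1,j=2: odd sum, total = 1-2 = -1
k=1,j=3: even sum, total = (-1)+3 = 2
k=2,j=0: even sum, total = 2+0 = 2
k=2,j=1: odd sum, total = 2-1 = 1
k=2,j=2: even sum, total = 1+4 = 5
k=2,j=3: odd sum, total = 5-3 = 2
k=2,j=4: even sum, total = 2+8 = 10
k=3,j=0: odd sum, total = 10-0 = 10
k=3,j=1: even sum, total = 10+3 = 13
k=3,j=2: odd sum, total = 13-2 = 11
k=3,j=3: even sum, total = 11+9 = 20
k=3,j=4: odd sum, total = 20-4 = 16
k=3,j=5: even sum, total = 16+15 = 31
k=4,j=0: even sum, total = 31+0 = 31
k=4,j=1: odd sum, total = 31-1 = 30
k=4,j=2: even sum, total = 30+8 = 38
k=4,j=3: odd sum, total = 38-3 = 35
k=4,j=4: even sum, total = 35+16 = 51
k=4,j=5: odd sum, total = 51-5 = 46
k=4,j=6: even sum, total = 46+24 = 70
k=5,j=0: odd sum, total = 70-0 = 70
k=5,j=1: even sum, total = 70+5 = 75
k=5,j=2: odd sum, total = 75-2 = 73
k=5,j=3: even sum, total = 73+15 = 88
k=5,j=4: odd sum, total = 88-4 = 84
k=5,j=5: even sum, total = 84+25 = 109
k=5,j=6: odd sum, total = 109-6 = 103
k=5,j=7: even sum, total = 103+35 = 138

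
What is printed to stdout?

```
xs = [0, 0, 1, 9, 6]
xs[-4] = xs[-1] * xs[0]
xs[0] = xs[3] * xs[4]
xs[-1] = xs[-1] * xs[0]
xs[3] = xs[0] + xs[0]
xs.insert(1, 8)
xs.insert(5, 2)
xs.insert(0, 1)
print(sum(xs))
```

xs[-4] = xs[-1]*xs[0] = 6*0 = 0 → [0, 0, 1, 9, 6]
xs[0] = xs[3]*xs[4] = 9*6 = 54 → [54, 0, 1, 9, 6]
xs[-1] = xs[-1]*xs[0] = 6*54 = 324 → [54, 0, 1, 9, 324]
xs[3] = xs[0]+xs[0] = 54+54 = 108 → [54, 0, 1, 108, 324]
insert 8 at 1 → [54, 8, 0, 1, 108, 324]
insert 2 at 5 → [54, 8, 0, 1, 108, 2, 324]
insert 1 at 0 → [1, 54, 8, 0, 1, 108, 2, 324]
sum = 498

498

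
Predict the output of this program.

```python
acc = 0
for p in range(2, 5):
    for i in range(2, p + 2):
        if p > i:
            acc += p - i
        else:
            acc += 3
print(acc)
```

22

p=2,i=2: not 2>2, acc = 0+3 = 3
p=2,i=3: not 2>3, acc = 3+3 = 6
p=3,i=2: 3>2, acc = 6+1 = 7
p=3,i=3: not 3>3, acc = 7+3 = 10
p=3,i=4: not 3>4, acc = 10+3 = 13
p=4,i=2: 4>2, acc = 13+2 = 15
p=4,i=3: 4>3, acc = 15+1 = 16
p=4,i=4: not 4>4, acc = 16+3 = 19
p=4,i=5: not 4>5, acc = 19+3 = 22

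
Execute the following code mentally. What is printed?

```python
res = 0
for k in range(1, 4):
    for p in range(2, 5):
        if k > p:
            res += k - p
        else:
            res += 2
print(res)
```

17

k=1,p=2: not 1>2, res = 0+2 = 2
k=1,p=3: not 1>3, res = 2+2 = 4
k=1,p=4: not 1>4, res = 4+2 = 6
k=2,p=2: not 2>2, res = 6+2 = 8
k=2,p=3: not 2>3, res = 8+2 = 10
k=2,p=4: not 2>4, res = 10+2 = 12
k=3,p=2: 3>2, res = 12+1 = 13
k=3,p=3: not 3>3, res = 13+2 = 15
k=3,p=4: not 3>4, res = 15+2 = 17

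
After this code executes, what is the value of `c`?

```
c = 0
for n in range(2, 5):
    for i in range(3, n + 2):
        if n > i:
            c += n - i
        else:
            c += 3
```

16

n=2,i=3: not 2>3, c = 0+3 = 3
n=3,i=3: not 3>3, c = 3+3 = 6
n=3,i=4: not 3>4, c = 6+3 = 9
n=4,i=3: 4>3, c = 9+1 = 10
n=4,i=4: not 4>4, c = 10+3 = 13
n=4,i=5: not 4>5, c = 13+3 = 16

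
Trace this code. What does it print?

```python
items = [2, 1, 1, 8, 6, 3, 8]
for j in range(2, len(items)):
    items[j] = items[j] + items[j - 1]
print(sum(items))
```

77

j=2: items[2] = 1+1 = 2 → [2, 1, 2, 8, 6, 3, 8]
j=3: items[3] = 8+2 = 10 → [2, 1, 2, 10, 6, 3, 8]
j=4: items[4] = 6+10 = 16 → [2, 1, 2, 10, 16, 3, 8]
j=5: items[5] = 3+16 = 19 → [2, 1, 2, 10, 16, 19, 8]
j=6: items[6] = 8+19 = 27 → [2, 1, 2, 10, 16, 19, 27]
sum = 77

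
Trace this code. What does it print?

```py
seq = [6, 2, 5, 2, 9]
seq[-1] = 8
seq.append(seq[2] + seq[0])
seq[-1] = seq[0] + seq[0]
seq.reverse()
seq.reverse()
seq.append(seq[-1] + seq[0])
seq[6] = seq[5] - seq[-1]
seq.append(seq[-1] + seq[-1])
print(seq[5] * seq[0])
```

72

seq[-1] = 8 → [6, 2, 5, 2, 8]
append seq[2]+seq[0] = 5+6 = 11 → [6, 2, 5, 2, 8, 11]
seq[-1] = seq[0]+seq[0] = 6+6 = 12 → [6, 2, 5, 2, 8, 12]
reverse → [12, 8, 2, 5, 2, 6]
reverse → [6, 2, 5, 2, 8, 12]
append seq[-1]+seq[0] = 12+6 = 18 → [6, 2, 5, 2, 8, 12, 18]
seq[6] = seq[5]-seq[-1] = 12-18 = -6 → [6, 2, 5, 2, 8, 12, -6]
append seq[-1]+seq[-1] = (-6)+(-6) = -12 → [6, 2, 5, 2, 8, 12, -6, -12]
seq[5]*seq[0] = 12*6 = 72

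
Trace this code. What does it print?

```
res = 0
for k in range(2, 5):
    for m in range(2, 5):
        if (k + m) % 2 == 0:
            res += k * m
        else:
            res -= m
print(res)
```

k=2,m=2: even sum, res = 0+4 = 4
k=2,m=3: odd sum, res = 4-3 = 1
k=2,m=4: even sum, res = 1+8 = 9
k=3,m=2: odd sum, res = 9-2 = 7
k=3,m=3: even sum, res = 7+9 = 16
k=3,m=4: odd sum, res = 16-4 = 12
k=4,m=2: even sum, res = 12+8 = 20
k=4,m=3: odd sum, res = 20-3 = 17
k=4,m=4: even sum, res = 17+16 = 33

33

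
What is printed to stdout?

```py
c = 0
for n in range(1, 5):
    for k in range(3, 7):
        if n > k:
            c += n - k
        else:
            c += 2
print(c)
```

n=1,k=3: not 1>3, c = 0+2 = 2
n=1,k=4: not 1>4, c = 2+2 = 4
n=1,k=5: not 1>5, c = 4+2 = 6
n=1,k=6: not 1>6, c = 6+2 = 8
n=2,k=3: not 2>3, c = 8+2 = 10
n=2,k=4: not 2>4, c = 10+2 = 12
n=2,k=5: not 2>5, c = 12+2 = 14
n=2,k=6: not 2>6, c = 14+2 = 16
n=3,k=3: not 3>3, c = 16+2 = 18
n=3,k=4: not 3>4, c = 18+2 = 20
n=3,k=5: not 3>5, c = 20+2 = 22
n=3,k=6: not 3>6, c = 22+2 = 24
n=4,k=3: 4>3, c = 24+1 = 25
n=4,k=4: not 4>4, c = 25+2 = 27
n=4,k=5: not 4>5, c = 27+2 = 29
n=4,k=6: not 4>6, c = 29+2 = 31

31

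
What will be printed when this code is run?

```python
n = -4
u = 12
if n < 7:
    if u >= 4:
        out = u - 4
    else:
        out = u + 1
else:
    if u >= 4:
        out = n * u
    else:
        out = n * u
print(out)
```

n=-4, u=12
n < 7 is True; u >= 4 is True
→ out = u - 4 = 8

8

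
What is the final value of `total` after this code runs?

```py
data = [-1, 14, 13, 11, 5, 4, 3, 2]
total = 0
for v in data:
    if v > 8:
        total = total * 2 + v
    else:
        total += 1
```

v=-1: not >8, total = 0+1 = 1
v=14: >8, total = 1*2+14 = 16
v=13: >8, total = 16*2+13 = 45
v=11: >8, total = 45*2+11 = 101
v=5: not >8, total = 101+1 = 102
v=4: not >8, total = 102+1 = 103
v=3: not >8, total = 103+1 = 104
v=2: not >8, total = 104+1 = 105

105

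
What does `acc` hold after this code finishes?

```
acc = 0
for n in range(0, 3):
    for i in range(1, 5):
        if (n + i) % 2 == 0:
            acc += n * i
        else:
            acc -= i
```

n=0,i=1: odd sum, acc = 0-1 = -1
n=0,i=2: even sum, acc = (-1)+0 = -1
n=0,i=3: odd sum, acc = (-1)-3 = -4
n=0,i=4: even sum, acc = (-4)+0 = -4
n=1,i=1: even sum, acc = (-4)+1 = -3
n=1,i=2: odd sum, acc = (-3)-2 = -5
n=1,i=3: even sum, acc = (-5)+3 = -2
n=1,i=4: odd sum, acc = (-2)-4 = -6
n=2,i=1: odd sum, acc = (-6)-1 = -7
n=2,i=2: even sum, acc = (-7)+4 = -3
n=2,i=3: odd sum, acc = (-3)-3 = -6
n=2,i=4: even sum, acc = (-6)+8 = 2

2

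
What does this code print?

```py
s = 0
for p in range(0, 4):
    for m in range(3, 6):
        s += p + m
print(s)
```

66

p=0,m=3: s = 0+3 = 3
p=0,m=4: s = 3+4 = 7
p=0,m=5: s = 7+5 = 12
p=1,m=3: s = 12+4 = 16
p=1,m=4: s = 16+5 = 21
p=1,m=5: s = 21+6 = 27
p=2,m=3: s = 27+5 = 32
p=2,m=4: s = 32+6 = 38
p=2,m=5: s = 38+7 = 45
p=3,m=3: s = 45+6 = 51
p=3,m=4: s = 51+7 = 58
p=3,m=5: s = 58+8 = 66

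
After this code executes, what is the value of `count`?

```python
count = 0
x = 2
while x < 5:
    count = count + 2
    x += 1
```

x=2: count = 0+2 = 2
x=3: count = 2+2 = 4
x=4: count = 4+2 = 6

6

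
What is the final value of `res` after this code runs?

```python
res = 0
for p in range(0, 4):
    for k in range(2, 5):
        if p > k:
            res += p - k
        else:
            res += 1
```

12

p=0,k=2: not 0>2, res = 0+1 = 1
p=0,k=3: not 0>3, res = 1+1 = 2
p=0,k=4: not 0>4, res = 2+1 = 3
p=1,k=2: not 1>2, res = 3+1 = 4
p=1,k=3: not 1>3, res = 4+1 = 5
p=1,k=4: not 1>4, res = 5+1 = 6
p=2,k=2: not 2>2, res = 6+1 = 7
p=2,k=3: not 2>3, res = 7+1 = 8
p=2,k=4: not 2>4, res = 8+1 = 9
p=3,k=2: 3>2, res = 9+1 = 10
p=3,k=3: not 3>3, res = 10+1 = 11
p=3,k=4: not 3>4, res = 11+1 = 12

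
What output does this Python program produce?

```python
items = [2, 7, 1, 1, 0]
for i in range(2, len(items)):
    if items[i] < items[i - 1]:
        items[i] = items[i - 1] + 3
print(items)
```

i=2: 1<7, items[2] = 7+3 = 10 → [2, 7, 10, 1, 0]
i=3: 1<10, items[3] = 10+3 = 13 → [2, 7, 10, 13, 0]
i=4: 0<13, items[4] = 13+3 = 16 → [2, 7, 10, 13, 16]

[2, 7, 10, 13, 16]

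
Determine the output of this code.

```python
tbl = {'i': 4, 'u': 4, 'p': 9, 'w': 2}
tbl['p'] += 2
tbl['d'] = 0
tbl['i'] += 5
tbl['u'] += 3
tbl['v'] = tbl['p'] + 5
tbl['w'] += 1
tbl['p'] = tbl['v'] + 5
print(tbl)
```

{'i': 9, 'u': 7, 'p': 21, 'w': 3, 'd': 0, 'v': 16}

tbl['p'] = 9+2 = 11 → {'i': 4, 'u': 4, 'p': 11, 'w': 2}
tbl['d'] = 0 → {'i': 4, 'u': 4, 'p': 11, 'w': 2, 'd': 0}
tbl['i'] = 4+5 = 9 → {'i': 9, 'u': 4, 'p': 11, 'w': 2, 'd': 0}
tbl['u'] = 4+3 = 7 → {'i': 9, 'u': 7, 'p': 11, 'w': 2, 'd': 0}
tbl['v'] = tbl['p']+5 = 16 → {'i': 9, 'u': 7, 'p': 11, 'w': 2, 'd': 0, 'v': 16}
tbl['w'] = 2+1 = 3 → {'i': 9, 'u': 7, 'p': 11, 'w': 3, 'd': 0, 'v': 16}
tbl['p'] = tbl['v']+5 = 21 → {'i': 9, 'u': 7, 'p': 21, 'w': 3, 'd': 0, 'v': 16}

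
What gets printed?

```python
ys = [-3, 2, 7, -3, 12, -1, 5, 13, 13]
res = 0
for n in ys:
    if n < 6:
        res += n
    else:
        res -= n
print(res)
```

n=-3: <6, res = 0+(-3) = -3
n=2: <6, res = (-3)+2 = -1
n=7: not <6, res = (-1)-7 = -8
n=-3: <6, res = (-8)+(-3) = -11
n=12: not <6, res = (-11)-12 = -23
n=-1: <6, res = (-23)+(-1) = -24
n=5: <6, res = (-24)+5 = -19
n=13: not <6, res = (-19)-13 = -32
n=13: not <6, res = (-32)-13 = -45

-45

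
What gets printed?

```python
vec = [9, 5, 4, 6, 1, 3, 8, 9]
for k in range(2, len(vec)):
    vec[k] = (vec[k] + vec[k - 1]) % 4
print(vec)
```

[9, 5, 1, 3, 0, 3, 3, 0]

k=2: vec[2] = (4+5)%4 = 1 → [9, 5, 1, 6, 1, 3, 8, 9]
k=3: vec[3] = (6+1)%4 = 3 → [9, 5, 1, 3, 1, 3, 8, 9]
k=4: vec[4] = (1+3)%4 = 0 → [9, 5, 1, 3, 0, 3, 8, 9]
k=5: vec[5] = (3+0)%4 = 3 → [9, 5, 1, 3, 0, 3, 8, 9]
k=6: vec[6] = (8+3)%4 = 3 → [9, 5, 1, 3, 0, 3, 3, 9]
k=7: vec[7] = (9+3)%4 = 0 → [9, 5, 1, 3, 0, 3, 3, 0]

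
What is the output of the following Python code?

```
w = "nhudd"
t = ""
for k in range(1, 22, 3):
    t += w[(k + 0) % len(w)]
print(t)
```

k=1: add w[1]='h' → 'h'
k=4: add w[4]='d' → 'hd'
k=7: add w[2]='u' → 'hdu'
k=10: add w[0]='n' → 'hdun'
k=13: add w[3]='d' → 'hdund'
k=16: add w[1]='h' → 'hdundh'
k=19: add w[4]='d' → 'hdundhd'

hdundhd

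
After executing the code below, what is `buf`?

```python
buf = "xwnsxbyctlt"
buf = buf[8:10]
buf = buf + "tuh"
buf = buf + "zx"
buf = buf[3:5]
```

'uh'

slice [8:10] → 'tl'
+ 'tuh' → 'tltuh'
+ 'zx' → 'tltuhzx'
slice [3:5] → 'uh'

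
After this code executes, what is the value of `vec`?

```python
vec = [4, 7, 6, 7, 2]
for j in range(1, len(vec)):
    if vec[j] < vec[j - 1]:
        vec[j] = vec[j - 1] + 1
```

[4, 7, 8, 9, 10]

j=1: 7>=4, unchanged → [4, 7, 6, 7, 2]
j=2: 6<7, vec[2] = 7+1 = 8 → [4, 7, 8, 7, 2]
j=3: 7<8, vec[3] = 8+1 = 9 → [4, 7, 8, 9, 2]
j=4: 2<9, vec[4] = 9+1 = 10 → [4, 7, 8, 9, 10]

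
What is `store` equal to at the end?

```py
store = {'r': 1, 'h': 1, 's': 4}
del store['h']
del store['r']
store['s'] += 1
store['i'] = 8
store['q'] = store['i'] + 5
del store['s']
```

del 'h' → {'r': 1, 's': 4}
del 'r' → {'s': 4}
store['s'] = 4+1 = 5 → {'s': 5}
store['i'] = 8 → {'s': 5, 'i': 8}
store['q'] = store['i']+5 = 13 → {'s': 5, 'i': 8, 'q': 13}
del 's' → {'i': 8, 'q': 13}

{'i': 8, 'q': 13}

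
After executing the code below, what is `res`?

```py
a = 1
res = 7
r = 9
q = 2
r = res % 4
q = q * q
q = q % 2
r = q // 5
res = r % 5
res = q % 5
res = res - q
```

r = 7%4 = 3
q = 2*2 = 4
q = 4%2 = 0
r = 0//5 = 0
res = 0%5 = 0
res = 0%5 = 0
res = 0-0 = 0

0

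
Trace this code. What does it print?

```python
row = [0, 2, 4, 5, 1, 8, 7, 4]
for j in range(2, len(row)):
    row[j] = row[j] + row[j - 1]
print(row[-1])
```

31

j=2: row[2] = 4+2 = 6 → [0, 2, 6, 5, 1, 8, 7, 4]
j=3: row[3] = 5+6 = 11 → [0, 2, 6, 11, 1, 8, 7, 4]
j=4: row[4] = 1+11 = 12 → [0, 2, 6, 11, 12, 8, 7, 4]
j=5: row[5] = 8+12 = 20 → [0, 2, 6, 11, 12, 20, 7, 4]
j=6: row[6] = 7+20 = 27 → [0, 2, 6, 11, 12, 20, 27, 4]
j=7: row[7] = 4+27 = 31 → [0, 2, 6, 11, 12, 20, 27, 31]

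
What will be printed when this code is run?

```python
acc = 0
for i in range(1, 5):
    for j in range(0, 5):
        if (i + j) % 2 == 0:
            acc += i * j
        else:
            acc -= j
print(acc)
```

32

i=1,j=0: odd sum, acc = 0-0 = 0
i=1,j=1: even sum, acc = 0+1 = 1
i=1,j=2: odd sum, acc = 1-2 = -1
i=1,j=3: even sum, acc = (-1)+3 = 2
i=1,j=4: odd sum, acc = 2-4 = -2
i=2,j=0: even sum, acc = (-2)+0 = -2
i=2,j=1: odd sum, acc = (-2)-1 = -3
i=2,j=2: even sum, acc = (-3)+4 = 1
i=2,j=3: odd sum, acc = 1-3 = -2
i=2,j=4: even sum, acc = (-2)+8 = 6
i=3,j=0: odd sum, acc = 6-0 = 6
i=3,j=1: even sum, acc = 6+3 = 9
i=3,j=2: odd sum, acc = 9-2 = 7
i=3,j=3: even sum, acc = 7+9 = 16
i=3,j=4: odd sum, acc = 16-4 = 12
i=4,j=0: even sum, acc = 12+0 = 12
i=4,j=1: odd sum, acc = 12-1 = 11
i=4,j=2: even sum, acc = 11+8 = 19
i=4,j=3: odd sum, acc = 19-3 = 16
i=4,j=4: even sum, acc = 16+16 = 32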